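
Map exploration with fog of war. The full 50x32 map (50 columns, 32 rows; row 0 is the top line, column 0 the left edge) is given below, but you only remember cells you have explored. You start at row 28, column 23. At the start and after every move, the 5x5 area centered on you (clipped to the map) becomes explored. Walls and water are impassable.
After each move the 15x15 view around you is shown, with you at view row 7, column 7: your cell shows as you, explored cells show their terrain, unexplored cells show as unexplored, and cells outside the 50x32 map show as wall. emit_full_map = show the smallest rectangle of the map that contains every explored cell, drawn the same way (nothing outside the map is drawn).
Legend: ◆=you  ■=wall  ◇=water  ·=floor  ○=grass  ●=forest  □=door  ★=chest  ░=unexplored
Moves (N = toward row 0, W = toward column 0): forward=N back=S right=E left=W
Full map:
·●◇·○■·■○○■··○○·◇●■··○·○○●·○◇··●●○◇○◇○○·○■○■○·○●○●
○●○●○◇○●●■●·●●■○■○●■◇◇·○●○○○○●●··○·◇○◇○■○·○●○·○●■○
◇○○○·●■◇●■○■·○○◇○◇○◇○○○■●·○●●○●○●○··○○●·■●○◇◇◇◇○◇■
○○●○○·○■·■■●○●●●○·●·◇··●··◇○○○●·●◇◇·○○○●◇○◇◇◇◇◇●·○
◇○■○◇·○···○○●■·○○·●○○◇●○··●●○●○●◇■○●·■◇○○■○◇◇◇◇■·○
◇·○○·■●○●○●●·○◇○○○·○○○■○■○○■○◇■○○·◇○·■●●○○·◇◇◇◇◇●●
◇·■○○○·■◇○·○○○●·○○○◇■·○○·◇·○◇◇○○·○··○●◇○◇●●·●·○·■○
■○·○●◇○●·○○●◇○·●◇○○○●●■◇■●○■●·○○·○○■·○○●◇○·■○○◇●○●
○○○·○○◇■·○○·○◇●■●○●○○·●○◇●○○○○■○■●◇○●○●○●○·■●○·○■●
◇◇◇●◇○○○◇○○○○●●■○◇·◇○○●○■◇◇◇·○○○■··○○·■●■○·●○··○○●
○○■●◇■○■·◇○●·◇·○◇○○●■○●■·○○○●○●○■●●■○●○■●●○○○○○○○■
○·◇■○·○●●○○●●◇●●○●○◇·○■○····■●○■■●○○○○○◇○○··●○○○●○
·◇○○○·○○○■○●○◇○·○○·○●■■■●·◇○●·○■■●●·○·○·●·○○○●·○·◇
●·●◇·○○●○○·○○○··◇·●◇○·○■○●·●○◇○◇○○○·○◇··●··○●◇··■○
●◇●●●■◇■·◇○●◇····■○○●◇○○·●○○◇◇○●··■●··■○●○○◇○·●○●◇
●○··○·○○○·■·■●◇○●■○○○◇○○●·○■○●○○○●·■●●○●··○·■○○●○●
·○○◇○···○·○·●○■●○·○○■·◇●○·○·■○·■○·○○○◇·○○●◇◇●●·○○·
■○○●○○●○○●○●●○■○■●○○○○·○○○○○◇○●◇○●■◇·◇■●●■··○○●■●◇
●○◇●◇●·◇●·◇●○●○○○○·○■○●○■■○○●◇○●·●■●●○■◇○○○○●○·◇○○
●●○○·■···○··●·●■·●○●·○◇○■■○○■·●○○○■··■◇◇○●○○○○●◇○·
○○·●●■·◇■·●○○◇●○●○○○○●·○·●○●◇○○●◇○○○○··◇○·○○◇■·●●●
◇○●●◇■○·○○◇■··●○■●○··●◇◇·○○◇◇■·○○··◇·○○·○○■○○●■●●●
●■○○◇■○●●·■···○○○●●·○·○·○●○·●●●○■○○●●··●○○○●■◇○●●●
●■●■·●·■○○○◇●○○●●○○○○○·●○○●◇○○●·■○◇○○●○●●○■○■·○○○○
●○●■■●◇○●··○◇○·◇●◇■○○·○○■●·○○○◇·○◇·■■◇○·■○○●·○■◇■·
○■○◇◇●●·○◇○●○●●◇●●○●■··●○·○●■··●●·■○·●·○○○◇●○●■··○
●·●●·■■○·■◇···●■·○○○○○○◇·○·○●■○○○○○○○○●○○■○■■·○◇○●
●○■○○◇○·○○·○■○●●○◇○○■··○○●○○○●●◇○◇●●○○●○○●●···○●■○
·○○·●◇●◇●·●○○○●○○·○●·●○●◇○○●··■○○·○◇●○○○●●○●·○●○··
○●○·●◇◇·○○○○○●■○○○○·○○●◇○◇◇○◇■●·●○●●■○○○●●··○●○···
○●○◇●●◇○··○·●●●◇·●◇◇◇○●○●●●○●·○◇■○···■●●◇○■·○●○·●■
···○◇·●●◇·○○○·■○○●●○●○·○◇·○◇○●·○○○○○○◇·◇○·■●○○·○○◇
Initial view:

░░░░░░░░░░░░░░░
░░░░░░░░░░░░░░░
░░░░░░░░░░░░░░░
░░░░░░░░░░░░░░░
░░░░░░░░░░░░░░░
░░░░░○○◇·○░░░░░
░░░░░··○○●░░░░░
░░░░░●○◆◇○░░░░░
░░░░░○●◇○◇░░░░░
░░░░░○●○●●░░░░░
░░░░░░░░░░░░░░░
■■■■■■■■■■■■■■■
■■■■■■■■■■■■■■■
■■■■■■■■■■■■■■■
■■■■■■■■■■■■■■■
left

░░░░░░░░░░░░░░░
░░░░░░░░░░░░░░░
░░░░░░░░░░░░░░░
░░░░░░░░░░░░░░░
░░░░░░░░░░░░░░░
░░░░░○○○◇·○░░░░
░░░░░■··○○●░░░░
░░░░░·●◆●◇○░░░░
░░░░░○○●◇○◇░░░░
░░░░░◇○●○●●░░░░
░░░░░░░░░░░░░░░
■■■■■■■■■■■■■■■
■■■■■■■■■■■■■■■
■■■■■■■■■■■■■■■
■■■■■■■■■■■■■■■

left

░░░░░░░░░░░░░░░
░░░░░░░░░░░░░░░
░░░░░░░░░░░░░░░
░░░░░░░░░░░░░░░
░░░░░░░░░░░░░░░
░░░░░○○○○◇·○░░░
░░░░░○■··○○●░░░
░░░░░●·◆○●◇○░░░
░░░░░·○○●◇○◇░░░
░░░░░◇◇○●○●●░░░
░░░░░░░░░░░░░░░
■■■■■■■■■■■■■■■
■■■■■■■■■■■■■■■
■■■■■■■■■■■■■■■
■■■■■■■■■■■■■■■

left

░░░░░░░░░░░░░░░
░░░░░░░░░░░░░░░
░░░░░░░░░░░░░░░
░░░░░░░░░░░░░░░
░░░░░░░░░░░░░░░
░░░░░○○○○○◇·○░░
░░░░░○○■··○○●░░
░░░░░○●◆●○●◇○░░
░░░░░○·○○●◇○◇░░
░░░░░◇◇◇○●○●●░░
░░░░░░░░░░░░░░░
■■■■■■■■■■■■■■■
■■■■■■■■■■■■■■■
■■■■■■■■■■■■■■■
■■■■■■■■■■■■■■■

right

░░░░░░░░░░░░░░░
░░░░░░░░░░░░░░░
░░░░░░░░░░░░░░░
░░░░░░░░░░░░░░░
░░░░░░░░░░░░░░░
░░░░○○○○○◇·○░░░
░░░░○○■··○○●░░░
░░░░○●·◆○●◇○░░░
░░░░○·○○●◇○◇░░░
░░░░◇◇◇○●○●●░░░
░░░░░░░░░░░░░░░
■■■■■■■■■■■■■■■
■■■■■■■■■■■■■■■
■■■■■■■■■■■■■■■
■■■■■■■■■■■■■■■

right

░░░░░░░░░░░░░░░
░░░░░░░░░░░░░░░
░░░░░░░░░░░░░░░
░░░░░░░░░░░░░░░
░░░░░░░░░░░░░░░
░░░○○○○○◇·○░░░░
░░░○○■··○○●░░░░
░░░○●·●◆●◇○░░░░
░░░○·○○●◇○◇░░░░
░░░◇◇◇○●○●●░░░░
░░░░░░░░░░░░░░░
■■■■■■■■■■■■■■■
■■■■■■■■■■■■■■■
■■■■■■■■■■■■■■■
■■■■■■■■■■■■■■■

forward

░░░░░░░░░░░░░░░
░░░░░░░░░░░░░░░
░░░░░░░░░░░░░░░
░░░░░░░░░░░░░░░
░░░░░░░░░░░░░░░
░░░░░■··●○░░░░░
░░░○○○○○◇·○░░░░
░░░○○■·◆○○●░░░░
░░░○●·●○●◇○░░░░
░░░○·○○●◇○◇░░░░
░░░◇◇◇○●○●●░░░░
░░░░░░░░░░░░░░░
■■■■■■■■■■■■■■■
■■■■■■■■■■■■■■■
■■■■■■■■■■■■■■■

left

░░░░░░░░░░░░░░░
░░░░░░░░░░░░░░░
░░░░░░░░░░░░░░░
░░░░░░░░░░░░░░░
░░░░░░░░░░░░░░░
░░░░░●■··●○░░░░
░░░░○○○○○◇·○░░░
░░░░○○■◆·○○●░░░
░░░░○●·●○●◇○░░░
░░░░○·○○●◇○◇░░░
░░░░◇◇◇○●○●●░░░
░░░░░░░░░░░░░░░
■■■■■■■■■■■■■■■
■■■■■■■■■■■■■■■
■■■■■■■■■■■■■■■

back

░░░░░░░░░░░░░░░
░░░░░░░░░░░░░░░
░░░░░░░░░░░░░░░
░░░░░░░░░░░░░░░
░░░░░●■··●○░░░░
░░░░○○○○○◇·○░░░
░░░░○○■··○○●░░░
░░░░○●·◆○●◇○░░░
░░░░○·○○●◇○◇░░░
░░░░◇◇◇○●○●●░░░
░░░░░░░░░░░░░░░
■■■■■■■■■■■■■■■
■■■■■■■■■■■■■■■
■■■■■■■■■■■■■■■
■■■■■■■■■■■■■■■

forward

░░░░░░░░░░░░░░░
░░░░░░░░░░░░░░░
░░░░░░░░░░░░░░░
░░░░░░░░░░░░░░░
░░░░░░░░░░░░░░░
░░░░░●■··●○░░░░
░░░░○○○○○◇·○░░░
░░░░○○■◆·○○●░░░
░░░░○●·●○●◇○░░░
░░░░○·○○●◇○◇░░░
░░░░◇◇◇○●○●●░░░
░░░░░░░░░░░░░░░
■■■■■■■■■■■■■■■
■■■■■■■■■■■■■■■
■■■■■■■■■■■■■■■

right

░░░░░░░░░░░░░░░
░░░░░░░░░░░░░░░
░░░░░░░░░░░░░░░
░░░░░░░░░░░░░░░
░░░░░░░░░░░░░░░
░░░░●■··●○░░░░░
░░░○○○○○◇·○░░░░
░░░○○■·◆○○●░░░░
░░░○●·●○●◇○░░░░
░░░○·○○●◇○◇░░░░
░░░◇◇◇○●○●●░░░░
░░░░░░░░░░░░░░░
■■■■■■■■■■■■■■■
■■■■■■■■■■■■■■■
■■■■■■■■■■■■■■■

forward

░░░░░░░░░░░░░░░
░░░░░░░░░░░░░░░
░░░░░░░░░░░░░░░
░░░░░░░░░░░░░░░
░░░░░░░░░░░░░░░
░░░░░○·○○■░░░░░
░░░░●■··●○░░░░░
░░░○○○○◆◇·○░░░░
░░░○○■··○○●░░░░
░░░○●·●○●◇○░░░░
░░░○·○○●◇○◇░░░░
░░░◇◇◇○●○●●░░░░
░░░░░░░░░░░░░░░
■■■■■■■■■■■■■■■
■■■■■■■■■■■■■■■

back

░░░░░░░░░░░░░░░
░░░░░░░░░░░░░░░
░░░░░░░░░░░░░░░
░░░░░░░░░░░░░░░
░░░░░○·○○■░░░░░
░░░░●■··●○░░░░░
░░░○○○○○◇·○░░░░
░░░○○■·◆○○●░░░░
░░░○●·●○●◇○░░░░
░░░○·○○●◇○◇░░░░
░░░◇◇◇○●○●●░░░░
░░░░░░░░░░░░░░░
■■■■■■■■■■■■■■■
■■■■■■■■■■■■■■■
■■■■■■■■■■■■■■■

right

░░░░░░░░░░░░░░░
░░░░░░░░░░░░░░░
░░░░░░░░░░░░░░░
░░░░░░░░░░░░░░░
░░░░○·○○■░░░░░░
░░░●■··●○·░░░░░
░░○○○○○◇·○░░░░░
░░○○■··◆○●░░░░░
░░○●·●○●◇○░░░░░
░░○·○○●◇○◇░░░░░
░░◇◇◇○●○●●░░░░░
░░░░░░░░░░░░░░░
■■■■■■■■■■■■■■■
■■■■■■■■■■■■■■■
■■■■■■■■■■■■■■■

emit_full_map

░░○·○○■░
░●■··●○·
○○○○○◇·○
○○■··◆○●
○●·●○●◇○
○·○○●◇○◇
◇◇◇○●○●●

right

░░░░░░░░░░░░░░░
░░░░░░░░░░░░░░░
░░░░░░░░░░░░░░░
░░░░░░░░░░░░░░░
░░░○·○○■░░░░░░░
░░●■··●○·○░░░░░
░○○○○○◇·○·░░░░░
░○○■··○◆●○░░░░░
░○●·●○●◇○○░░░░░
░○·○○●◇○◇◇░░░░░
░◇◇◇○●○●●░░░░░░
░░░░░░░░░░░░░░░
■■■■■■■■■■■■■■■
■■■■■■■■■■■■■■■
■■■■■■■■■■■■■■■

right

░░░░░░░░░░░░░░░
░░░░░░░░░░░░░░░
░░░░░░░░░░░░░░░
░░░░░░░░░░░░░░░
░░○·○○■░░░░░░░░
░●■··●○·○●░░░░░
○○○○○◇·○·○░░░░░
○○■··○○◆○○░░░░░
○●·●○●◇○○●░░░░░
○·○○●◇○◇◇○░░░░░
◇◇◇○●○●●░░░░░░░
░░░░░░░░░░░░░░░
■■■■■■■■■■■■■■■
■■■■■■■■■■■■■■■
■■■■■■■■■■■■■■■

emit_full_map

░░○·○○■░░░
░●■··●○·○●
○○○○○◇·○·○
○○■··○○◆○○
○●·●○●◇○○●
○·○○●◇○◇◇○
◇◇◇○●○●●░░


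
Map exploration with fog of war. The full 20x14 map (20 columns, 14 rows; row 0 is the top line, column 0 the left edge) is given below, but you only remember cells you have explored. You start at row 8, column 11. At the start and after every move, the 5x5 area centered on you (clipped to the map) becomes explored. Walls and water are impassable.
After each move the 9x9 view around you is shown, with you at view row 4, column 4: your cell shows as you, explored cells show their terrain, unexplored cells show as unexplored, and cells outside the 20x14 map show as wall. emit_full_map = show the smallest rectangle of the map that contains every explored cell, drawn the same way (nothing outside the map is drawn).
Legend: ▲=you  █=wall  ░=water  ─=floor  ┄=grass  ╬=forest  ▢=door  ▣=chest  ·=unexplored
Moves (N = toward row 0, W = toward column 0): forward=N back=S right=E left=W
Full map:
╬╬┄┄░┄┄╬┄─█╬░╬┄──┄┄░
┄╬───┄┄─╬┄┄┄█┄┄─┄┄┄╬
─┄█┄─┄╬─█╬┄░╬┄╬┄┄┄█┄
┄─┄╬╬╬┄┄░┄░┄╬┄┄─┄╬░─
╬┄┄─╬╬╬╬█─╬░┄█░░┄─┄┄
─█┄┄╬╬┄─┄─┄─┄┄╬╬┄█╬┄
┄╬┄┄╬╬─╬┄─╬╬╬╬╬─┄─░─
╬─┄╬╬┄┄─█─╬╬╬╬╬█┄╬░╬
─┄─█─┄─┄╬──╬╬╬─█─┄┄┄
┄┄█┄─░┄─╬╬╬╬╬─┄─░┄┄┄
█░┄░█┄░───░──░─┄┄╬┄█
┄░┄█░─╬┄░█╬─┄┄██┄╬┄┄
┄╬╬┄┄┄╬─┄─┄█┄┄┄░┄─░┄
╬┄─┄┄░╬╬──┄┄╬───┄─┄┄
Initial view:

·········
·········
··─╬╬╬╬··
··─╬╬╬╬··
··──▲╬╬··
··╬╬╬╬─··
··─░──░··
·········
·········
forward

·········
·········
··─┄─┄┄··
··─╬╬╬╬··
··─╬▲╬╬··
··──╬╬╬··
··╬╬╬╬─··
··─░──░··
·········

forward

·········
·········
··─╬░┄█··
··─┄─┄┄··
··─╬▲╬╬··
··─╬╬╬╬··
··──╬╬╬··
··╬╬╬╬─··
··─░──░··

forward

·········
·········
··┄░┄╬┄··
··─╬░┄█··
··─┄▲┄┄··
··─╬╬╬╬··
··─╬╬╬╬··
··──╬╬╬··
··╬╬╬╬─··

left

·········
·········
··░┄░┄╬┄·
··█─╬░┄█·
··┄─▲─┄┄·
··┄─╬╬╬╬·
··█─╬╬╬╬·
···──╬╬╬·
···╬╬╬╬─·

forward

·········
·········
··█╬┄░╬··
··░┄░┄╬┄·
··█─▲░┄█·
··┄─┄─┄┄·
··┄─╬╬╬╬·
··█─╬╬╬╬·
···──╬╬╬·

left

·········
·········
··─█╬┄░╬·
··┄░┄░┄╬┄
··╬█▲╬░┄█
··─┄─┄─┄┄
··╬┄─╬╬╬╬
···█─╬╬╬╬
····──╬╬╬

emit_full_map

─█╬┄░╬·
┄░┄░┄╬┄
╬█▲╬░┄█
─┄─┄─┄┄
╬┄─╬╬╬╬
·█─╬╬╬╬
··──╬╬╬
··╬╬╬╬─
··─░──░

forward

█████████
·········
··─╬┄┄┄··
··─█╬┄░╬·
··┄░▲░┄╬┄
··╬█─╬░┄█
··─┄─┄─┄┄
··╬┄─╬╬╬╬
···█─╬╬╬╬

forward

█████████
█████████
··╬┄─█╬··
··─╬┄┄┄··
··─█▲┄░╬·
··┄░┄░┄╬┄
··╬█─╬░┄█
··─┄─┄─┄┄
··╬┄─╬╬╬╬

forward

█████████
█████████
█████████
··╬┄─█╬··
··─╬▲┄┄··
··─█╬┄░╬·
··┄░┄░┄╬┄
··╬█─╬░┄█
··─┄─┄─┄┄

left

█████████
█████████
█████████
··┄╬┄─█╬·
··┄─▲┄┄┄·
··╬─█╬┄░╬
··┄┄░┄░┄╬
···╬█─╬░┄
···─┄─┄─┄

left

█████████
█████████
█████████
··┄┄╬┄─█╬
··┄┄▲╬┄┄┄
··┄╬─█╬┄░
··╬┄┄░┄░┄
····╬█─╬░
····─┄─┄─

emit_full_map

┄┄╬┄─█╬··
┄┄▲╬┄┄┄··
┄╬─█╬┄░╬·
╬┄┄░┄░┄╬┄
··╬█─╬░┄█
··─┄─┄─┄┄
··╬┄─╬╬╬╬
···█─╬╬╬╬
····──╬╬╬
····╬╬╬╬─
····─░──░

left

█████████
█████████
█████████
··░┄┄╬┄─█
··─┄▲─╬┄┄
··─┄╬─█╬┄
··╬╬┄┄░┄░
·····╬█─╬
·····─┄─┄

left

█████████
█████████
█████████
··┄░┄┄╬┄─
··──▲┄─╬┄
··┄─┄╬─█╬
··╬╬╬┄┄░┄
······╬█─
······─┄─

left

█████████
█████████
█████████
··┄┄░┄┄╬┄
··──▲┄┄─╬
··█┄─┄╬─█
··┄╬╬╬┄┄░
·······╬█
·······─┄

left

█████████
█████████
█████████
█·╬┄┄░┄┄╬
█·╬─▲─┄┄─
█·┄█┄─┄╬─
█·─┄╬╬╬┄┄
█·······╬
█·······─

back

█████████
█████████
█·╬┄┄░┄┄╬
█·╬───┄┄─
█·┄█▲─┄╬─
█·─┄╬╬╬┄┄
█·┄┄─╬╬·╬
█·······─
█·······╬

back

█████████
█·╬┄┄░┄┄╬
█·╬───┄┄─
█·┄█┄─┄╬─
█·─┄▲╬╬┄┄
█·┄┄─╬╬·╬
█·█┄┄╬╬·─
█·······╬
█········

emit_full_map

╬┄┄░┄┄╬┄─█╬··
╬───┄┄─╬┄┄┄··
┄█┄─┄╬─█╬┄░╬·
─┄▲╬╬┄┄░┄░┄╬┄
┄┄─╬╬·╬█─╬░┄█
█┄┄╬╬·─┄─┄─┄┄
······╬┄─╬╬╬╬
·······█─╬╬╬╬
········──╬╬╬
········╬╬╬╬─
········─░──░


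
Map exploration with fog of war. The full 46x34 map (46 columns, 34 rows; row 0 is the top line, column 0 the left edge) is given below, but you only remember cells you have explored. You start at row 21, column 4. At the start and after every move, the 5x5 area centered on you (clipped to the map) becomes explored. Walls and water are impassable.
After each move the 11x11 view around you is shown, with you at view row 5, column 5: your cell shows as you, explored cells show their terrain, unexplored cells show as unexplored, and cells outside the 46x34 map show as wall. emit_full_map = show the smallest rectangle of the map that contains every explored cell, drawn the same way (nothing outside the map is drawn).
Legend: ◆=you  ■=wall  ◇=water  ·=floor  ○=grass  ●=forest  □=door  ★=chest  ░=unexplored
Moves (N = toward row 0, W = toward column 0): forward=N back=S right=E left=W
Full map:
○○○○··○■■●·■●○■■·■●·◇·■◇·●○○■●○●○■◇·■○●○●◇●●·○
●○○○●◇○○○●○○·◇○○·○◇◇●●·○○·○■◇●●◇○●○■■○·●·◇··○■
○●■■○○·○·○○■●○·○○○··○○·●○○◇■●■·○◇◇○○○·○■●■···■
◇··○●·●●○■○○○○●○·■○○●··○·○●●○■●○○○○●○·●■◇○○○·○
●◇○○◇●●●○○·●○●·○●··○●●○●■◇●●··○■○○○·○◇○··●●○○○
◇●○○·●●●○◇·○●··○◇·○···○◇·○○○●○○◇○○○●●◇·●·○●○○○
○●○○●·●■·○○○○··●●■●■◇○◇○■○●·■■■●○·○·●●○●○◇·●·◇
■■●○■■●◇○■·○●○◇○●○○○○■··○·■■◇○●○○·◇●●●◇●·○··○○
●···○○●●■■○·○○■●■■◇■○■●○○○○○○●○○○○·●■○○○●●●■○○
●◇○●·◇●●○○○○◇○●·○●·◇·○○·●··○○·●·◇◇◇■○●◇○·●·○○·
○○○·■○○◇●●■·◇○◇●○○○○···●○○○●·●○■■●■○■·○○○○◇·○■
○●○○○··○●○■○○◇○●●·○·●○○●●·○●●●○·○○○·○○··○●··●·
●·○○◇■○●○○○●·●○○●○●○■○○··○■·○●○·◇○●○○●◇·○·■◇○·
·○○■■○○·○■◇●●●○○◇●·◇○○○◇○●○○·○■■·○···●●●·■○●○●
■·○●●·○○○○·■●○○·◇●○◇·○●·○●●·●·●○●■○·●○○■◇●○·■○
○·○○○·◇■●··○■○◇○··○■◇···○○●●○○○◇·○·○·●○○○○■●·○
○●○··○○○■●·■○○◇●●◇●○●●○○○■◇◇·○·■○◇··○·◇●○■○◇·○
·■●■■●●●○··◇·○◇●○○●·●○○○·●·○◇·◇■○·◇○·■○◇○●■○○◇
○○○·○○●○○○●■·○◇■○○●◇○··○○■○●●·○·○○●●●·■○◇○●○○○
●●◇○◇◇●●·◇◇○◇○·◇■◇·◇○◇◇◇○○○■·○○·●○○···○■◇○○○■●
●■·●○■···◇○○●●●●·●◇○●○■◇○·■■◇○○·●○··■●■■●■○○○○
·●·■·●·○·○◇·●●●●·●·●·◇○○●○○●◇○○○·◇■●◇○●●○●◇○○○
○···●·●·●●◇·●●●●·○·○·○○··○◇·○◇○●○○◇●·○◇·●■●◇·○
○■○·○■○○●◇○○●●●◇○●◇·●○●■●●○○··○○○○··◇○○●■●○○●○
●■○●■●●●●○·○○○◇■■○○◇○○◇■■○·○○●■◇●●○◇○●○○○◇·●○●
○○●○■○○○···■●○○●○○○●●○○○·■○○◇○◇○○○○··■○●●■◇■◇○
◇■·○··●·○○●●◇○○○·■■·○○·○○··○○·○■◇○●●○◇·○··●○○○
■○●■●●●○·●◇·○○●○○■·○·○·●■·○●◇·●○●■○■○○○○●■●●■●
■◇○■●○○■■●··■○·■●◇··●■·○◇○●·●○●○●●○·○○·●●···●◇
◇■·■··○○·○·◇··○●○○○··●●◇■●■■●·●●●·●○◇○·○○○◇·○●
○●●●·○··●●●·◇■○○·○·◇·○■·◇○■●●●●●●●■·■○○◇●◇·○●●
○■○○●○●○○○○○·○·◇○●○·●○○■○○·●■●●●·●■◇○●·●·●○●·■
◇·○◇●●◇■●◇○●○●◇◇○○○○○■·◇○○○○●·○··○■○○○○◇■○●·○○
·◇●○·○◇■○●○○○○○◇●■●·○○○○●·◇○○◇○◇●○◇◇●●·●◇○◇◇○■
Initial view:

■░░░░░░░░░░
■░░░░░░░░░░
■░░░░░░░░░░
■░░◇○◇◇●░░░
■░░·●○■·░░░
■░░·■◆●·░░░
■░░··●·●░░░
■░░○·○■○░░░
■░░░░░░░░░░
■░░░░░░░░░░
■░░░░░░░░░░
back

■░░░░░░░░░░
■░░░░░░░░░░
■░░◇○◇◇●░░░
■░░·●○■·░░░
■░░·■·●·░░░
■░░··◆·●░░░
■░░○·○■○░░░
■░░○●■●●░░░
■░░░░░░░░░░
■░░░░░░░░░░
■░░░░░░░░░░

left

■■░░░░░░░░░
■■░░░░░░░░░
■■░░◇○◇◇●░░
■■░■·●○■·░░
■■░●·■·●·░░
■■░··◆●·●░░
■■░■○·○■○░░
■■░■○●■●●░░
■■░░░░░░░░░
■■░░░░░░░░░
■■░░░░░░░░░

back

■■░░░░░░░░░
■■░░◇○◇◇●░░
■■░■·●○■·░░
■■░●·■·●·░░
■■░···●·●░░
■■░■○◆○■○░░
■■░■○●■●●░░
■■░○●○■○░░░
■■░░░░░░░░░
■■░░░░░░░░░
■■░░░░░░░░░

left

■■■░░░░░░░░
■■■░░◇○◇◇●░
■■■░■·●○■·░
■■■·●·■·●·░
■■■○···●·●░
■■■○■◆·○■○░
■■■●■○●■●●░
■■■○○●○■○░░
■■■░░░░░░░░
■■■░░░░░░░░
■■■░░░░░░░░

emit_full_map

░░◇○◇◇●
░■·●○■·
·●·■·●·
○···●·●
○■◆·○■○
●■○●■●●
○○●○■○░

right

■■░░░░░░░░░
■■░░◇○◇◇●░░
■■░■·●○■·░░
■■·●·■·●·░░
■■○···●·●░░
■■○■○◆○■○░░
■■●■○●■●●░░
■■○○●○■○░░░
■■░░░░░░░░░
■■░░░░░░░░░
■■░░░░░░░░░

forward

■■░░░░░░░░░
■■░░░░░░░░░
■■░░◇○◇◇●░░
■■░■·●○■·░░
■■·●·■·●·░░
■■○··◆●·●░░
■■○■○·○■○░░
■■●■○●■●●░░
■■○○●○■○░░░
■■░░░░░░░░░
■■░░░░░░░░░

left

■■■░░░░░░░░
■■■░░░░░░░░
■■■░░◇○◇◇●░
■■■●■·●○■·░
■■■·●·■·●·░
■■■○·◆·●·●░
■■■○■○·○■○░
■■■●■○●■●●░
■■■○○●○■○░░
■■■░░░░░░░░
■■■░░░░░░░░

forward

■■■░░░░░░░░
■■■░░░░░░░░
■■■░░░░░░░░
■■■●●◇○◇◇●░
■■■●■·●○■·░
■■■·●◆■·●·░
■■■○···●·●░
■■■○■○·○■○░
■■■●■○●■●●░
■■■○○●○■○░░
■■■░░░░░░░░

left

■■■■░░░░░░░
■■■■░░░░░░░
■■■■░░░░░░░
■■■■●●◇○◇◇●
■■■■●■·●○■·
■■■■·◆·■·●·
■■■■○···●·●
■■■■○■○·○■○
■■■■●■○●■●●
■■■■○○●○■○░
■■■■░░░░░░░

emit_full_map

●●◇○◇◇●
●■·●○■·
·◆·■·●·
○···●·●
○■○·○■○
●■○●■●●
○○●○■○░

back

■■■■░░░░░░░
■■■■░░░░░░░
■■■■●●◇○◇◇●
■■■■●■·●○■·
■■■■·●·■·●·
■■■■○◆··●·●
■■■■○■○·○■○
■■■■●■○●■●●
■■■■○○●○■○░
■■■■░░░░░░░
■■■■░░░░░░░

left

■■■■■░░░░░░
■■■■■░░░░░░
■■■■■●●◇○◇◇
■■■■■●■·●○■
■■■■■·●·■·●
■■■■■◆···●·
■■■■■○■○·○■
■■■■■●■○●■●
■■■■■○○●○■○
■■■■■░░░░░░
■■■■■░░░░░░

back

■■■■■░░░░░░
■■■■■●●◇○◇◇
■■■■■●■·●○■
■■■■■·●·■·●
■■■■■○···●·
■■■■■◆■○·○■
■■■■■●■○●■●
■■■■■○○●○■○
■■■■■░░░░░░
■■■■■░░░░░░
■■■■■░░░░░░

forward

■■■■■░░░░░░
■■■■■░░░░░░
■■■■■●●◇○◇◇
■■■■■●■·●○■
■■■■■·●·■·●
■■■■■◆···●·
■■■■■○■○·○■
■■■■■●■○●■●
■■■■■○○●○■○
■■■■■░░░░░░
■■■■■░░░░░░

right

■■■■░░░░░░░
■■■■░░░░░░░
■■■■●●◇○◇◇●
■■■■●■·●○■·
■■■■·●·■·●·
■■■■○◆··●·●
■■■■○■○·○■○
■■■■●■○●■●●
■■■■○○●○■○░
■■■■░░░░░░░
■■■■░░░░░░░


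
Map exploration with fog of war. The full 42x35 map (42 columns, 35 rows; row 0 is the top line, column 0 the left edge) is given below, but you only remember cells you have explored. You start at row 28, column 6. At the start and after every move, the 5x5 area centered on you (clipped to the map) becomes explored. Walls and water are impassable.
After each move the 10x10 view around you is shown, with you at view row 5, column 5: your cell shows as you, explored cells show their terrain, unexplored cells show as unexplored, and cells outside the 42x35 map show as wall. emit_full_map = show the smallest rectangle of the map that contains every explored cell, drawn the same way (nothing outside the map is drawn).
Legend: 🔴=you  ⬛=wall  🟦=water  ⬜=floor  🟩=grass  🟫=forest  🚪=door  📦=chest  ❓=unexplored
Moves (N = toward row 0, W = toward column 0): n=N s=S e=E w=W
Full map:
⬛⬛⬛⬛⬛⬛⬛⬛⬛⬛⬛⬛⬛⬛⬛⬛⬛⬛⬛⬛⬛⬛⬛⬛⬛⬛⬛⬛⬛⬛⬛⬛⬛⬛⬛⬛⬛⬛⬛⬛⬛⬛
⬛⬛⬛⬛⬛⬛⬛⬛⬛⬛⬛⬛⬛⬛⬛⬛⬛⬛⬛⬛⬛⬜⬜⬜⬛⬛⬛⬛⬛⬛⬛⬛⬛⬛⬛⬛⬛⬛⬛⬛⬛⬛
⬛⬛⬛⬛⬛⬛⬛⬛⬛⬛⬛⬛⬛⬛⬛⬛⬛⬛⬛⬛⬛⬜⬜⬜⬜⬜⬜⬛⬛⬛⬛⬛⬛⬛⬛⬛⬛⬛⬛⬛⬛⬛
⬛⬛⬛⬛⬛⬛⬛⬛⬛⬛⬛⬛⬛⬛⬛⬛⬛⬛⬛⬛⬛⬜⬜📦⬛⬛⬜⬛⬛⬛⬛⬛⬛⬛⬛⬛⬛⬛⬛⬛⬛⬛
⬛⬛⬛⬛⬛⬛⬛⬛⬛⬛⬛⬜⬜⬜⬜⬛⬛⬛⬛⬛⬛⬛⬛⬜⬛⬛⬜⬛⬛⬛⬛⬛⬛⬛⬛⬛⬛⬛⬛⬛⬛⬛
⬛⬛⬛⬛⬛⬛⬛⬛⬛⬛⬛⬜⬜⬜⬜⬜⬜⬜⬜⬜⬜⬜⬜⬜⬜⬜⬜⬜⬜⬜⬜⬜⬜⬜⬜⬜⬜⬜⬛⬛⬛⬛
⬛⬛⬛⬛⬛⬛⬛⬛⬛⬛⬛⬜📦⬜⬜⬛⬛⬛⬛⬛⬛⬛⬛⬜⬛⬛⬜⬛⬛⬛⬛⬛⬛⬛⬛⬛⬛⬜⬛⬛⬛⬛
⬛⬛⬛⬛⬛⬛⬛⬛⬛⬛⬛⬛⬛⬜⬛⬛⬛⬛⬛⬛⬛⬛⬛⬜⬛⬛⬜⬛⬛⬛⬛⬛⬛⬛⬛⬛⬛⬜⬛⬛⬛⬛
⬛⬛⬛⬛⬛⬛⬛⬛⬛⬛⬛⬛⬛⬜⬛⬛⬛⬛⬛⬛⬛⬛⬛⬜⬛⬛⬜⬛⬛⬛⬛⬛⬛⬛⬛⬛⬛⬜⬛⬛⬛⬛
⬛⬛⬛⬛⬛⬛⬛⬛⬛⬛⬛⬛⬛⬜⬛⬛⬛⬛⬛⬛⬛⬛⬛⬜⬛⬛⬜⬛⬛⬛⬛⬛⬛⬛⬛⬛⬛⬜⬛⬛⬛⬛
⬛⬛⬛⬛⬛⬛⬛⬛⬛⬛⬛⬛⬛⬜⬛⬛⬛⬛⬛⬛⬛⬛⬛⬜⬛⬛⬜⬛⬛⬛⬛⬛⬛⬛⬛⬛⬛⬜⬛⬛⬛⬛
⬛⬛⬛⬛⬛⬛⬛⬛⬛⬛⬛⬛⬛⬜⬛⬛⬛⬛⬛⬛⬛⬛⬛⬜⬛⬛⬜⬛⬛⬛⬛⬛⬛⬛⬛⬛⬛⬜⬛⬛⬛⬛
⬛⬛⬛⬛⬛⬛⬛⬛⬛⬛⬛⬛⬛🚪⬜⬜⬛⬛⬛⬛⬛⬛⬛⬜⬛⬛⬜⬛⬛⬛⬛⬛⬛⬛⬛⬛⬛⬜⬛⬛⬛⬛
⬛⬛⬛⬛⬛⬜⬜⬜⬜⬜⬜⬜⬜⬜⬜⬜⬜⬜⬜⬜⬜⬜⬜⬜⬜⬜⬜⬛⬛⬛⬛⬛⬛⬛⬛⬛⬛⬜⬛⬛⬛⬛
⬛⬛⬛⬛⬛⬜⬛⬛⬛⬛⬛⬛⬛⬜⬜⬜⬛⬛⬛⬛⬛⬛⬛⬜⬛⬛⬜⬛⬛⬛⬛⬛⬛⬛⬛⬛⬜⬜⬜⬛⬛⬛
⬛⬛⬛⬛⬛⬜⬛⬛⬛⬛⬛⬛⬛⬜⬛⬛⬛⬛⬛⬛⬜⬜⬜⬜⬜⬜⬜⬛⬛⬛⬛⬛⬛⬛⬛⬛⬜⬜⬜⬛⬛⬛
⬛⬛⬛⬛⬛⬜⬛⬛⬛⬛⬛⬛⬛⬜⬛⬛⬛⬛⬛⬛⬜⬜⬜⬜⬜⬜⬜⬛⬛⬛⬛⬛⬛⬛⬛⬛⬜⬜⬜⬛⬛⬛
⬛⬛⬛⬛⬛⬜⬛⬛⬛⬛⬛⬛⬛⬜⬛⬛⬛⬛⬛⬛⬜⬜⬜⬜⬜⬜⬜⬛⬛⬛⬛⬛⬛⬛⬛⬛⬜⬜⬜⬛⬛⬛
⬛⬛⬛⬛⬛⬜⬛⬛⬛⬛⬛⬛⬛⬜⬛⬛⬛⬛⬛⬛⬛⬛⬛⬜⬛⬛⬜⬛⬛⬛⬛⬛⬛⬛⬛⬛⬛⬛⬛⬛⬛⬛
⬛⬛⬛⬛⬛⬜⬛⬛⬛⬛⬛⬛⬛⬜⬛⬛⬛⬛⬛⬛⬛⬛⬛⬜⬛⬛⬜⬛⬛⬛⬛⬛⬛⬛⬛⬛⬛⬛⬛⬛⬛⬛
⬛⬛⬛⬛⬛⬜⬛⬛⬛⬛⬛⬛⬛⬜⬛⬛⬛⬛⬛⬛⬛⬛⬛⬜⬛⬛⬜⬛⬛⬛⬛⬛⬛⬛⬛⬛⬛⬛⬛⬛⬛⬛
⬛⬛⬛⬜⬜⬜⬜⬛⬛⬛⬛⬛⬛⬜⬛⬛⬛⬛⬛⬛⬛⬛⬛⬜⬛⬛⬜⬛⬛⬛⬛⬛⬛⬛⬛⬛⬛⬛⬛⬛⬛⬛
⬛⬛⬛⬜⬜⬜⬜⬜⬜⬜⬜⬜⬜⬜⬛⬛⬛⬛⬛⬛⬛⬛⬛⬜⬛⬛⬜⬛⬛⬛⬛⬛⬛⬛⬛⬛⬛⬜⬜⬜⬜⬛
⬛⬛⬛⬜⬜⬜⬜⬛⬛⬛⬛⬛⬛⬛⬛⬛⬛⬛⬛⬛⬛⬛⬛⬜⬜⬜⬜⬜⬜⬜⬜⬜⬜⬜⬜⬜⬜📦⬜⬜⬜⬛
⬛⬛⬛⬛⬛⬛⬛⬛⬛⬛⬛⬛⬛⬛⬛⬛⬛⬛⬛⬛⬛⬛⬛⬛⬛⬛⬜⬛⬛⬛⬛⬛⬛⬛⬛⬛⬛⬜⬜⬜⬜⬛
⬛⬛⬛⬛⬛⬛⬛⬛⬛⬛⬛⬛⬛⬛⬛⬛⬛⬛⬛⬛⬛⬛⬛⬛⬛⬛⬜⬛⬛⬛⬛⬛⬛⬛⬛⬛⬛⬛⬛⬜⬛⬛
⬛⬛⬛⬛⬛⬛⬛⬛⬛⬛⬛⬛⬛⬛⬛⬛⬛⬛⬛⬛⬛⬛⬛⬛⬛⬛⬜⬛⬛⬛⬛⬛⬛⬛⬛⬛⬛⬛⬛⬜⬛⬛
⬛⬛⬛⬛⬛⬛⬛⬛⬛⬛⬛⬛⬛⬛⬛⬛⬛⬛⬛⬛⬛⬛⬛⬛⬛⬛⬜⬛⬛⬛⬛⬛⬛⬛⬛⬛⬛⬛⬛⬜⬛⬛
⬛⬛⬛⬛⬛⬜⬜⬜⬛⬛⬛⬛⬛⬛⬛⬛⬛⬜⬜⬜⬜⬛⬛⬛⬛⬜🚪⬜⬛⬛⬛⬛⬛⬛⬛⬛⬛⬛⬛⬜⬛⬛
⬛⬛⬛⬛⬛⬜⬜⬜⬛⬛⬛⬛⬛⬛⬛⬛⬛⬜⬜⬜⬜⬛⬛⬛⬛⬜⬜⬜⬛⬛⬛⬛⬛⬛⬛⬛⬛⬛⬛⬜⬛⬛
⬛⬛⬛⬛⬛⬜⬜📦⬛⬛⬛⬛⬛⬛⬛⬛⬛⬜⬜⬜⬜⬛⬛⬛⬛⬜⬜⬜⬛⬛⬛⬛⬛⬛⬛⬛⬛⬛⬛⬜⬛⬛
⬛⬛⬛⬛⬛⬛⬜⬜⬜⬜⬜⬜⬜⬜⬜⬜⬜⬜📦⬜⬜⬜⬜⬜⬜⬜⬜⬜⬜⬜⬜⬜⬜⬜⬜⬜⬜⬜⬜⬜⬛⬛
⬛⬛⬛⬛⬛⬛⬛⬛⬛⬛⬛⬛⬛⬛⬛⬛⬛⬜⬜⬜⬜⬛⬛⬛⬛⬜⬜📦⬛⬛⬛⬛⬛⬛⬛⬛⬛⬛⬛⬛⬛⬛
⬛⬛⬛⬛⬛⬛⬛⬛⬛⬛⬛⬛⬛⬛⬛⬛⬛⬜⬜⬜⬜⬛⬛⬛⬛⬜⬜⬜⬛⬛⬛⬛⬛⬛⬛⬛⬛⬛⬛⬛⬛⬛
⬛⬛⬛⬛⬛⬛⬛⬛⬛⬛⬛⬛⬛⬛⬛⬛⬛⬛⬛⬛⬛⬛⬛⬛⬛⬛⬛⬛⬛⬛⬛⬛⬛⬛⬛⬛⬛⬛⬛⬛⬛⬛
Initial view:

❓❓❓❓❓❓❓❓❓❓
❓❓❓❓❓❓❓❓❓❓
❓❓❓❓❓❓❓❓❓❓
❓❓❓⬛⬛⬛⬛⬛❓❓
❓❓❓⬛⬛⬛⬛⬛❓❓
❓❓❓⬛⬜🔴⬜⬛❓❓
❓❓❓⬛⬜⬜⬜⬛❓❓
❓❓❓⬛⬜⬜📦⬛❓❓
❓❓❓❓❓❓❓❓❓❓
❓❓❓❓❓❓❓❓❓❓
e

❓❓❓❓❓❓❓❓❓❓
❓❓❓❓❓❓❓❓❓❓
❓❓❓❓❓❓❓❓❓❓
❓❓⬛⬛⬛⬛⬛⬛❓❓
❓❓⬛⬛⬛⬛⬛⬛❓❓
❓❓⬛⬜⬜🔴⬛⬛❓❓
❓❓⬛⬜⬜⬜⬛⬛❓❓
❓❓⬛⬜⬜📦⬛⬛❓❓
❓❓❓❓❓❓❓❓❓❓
❓❓❓❓❓❓❓❓❓❓

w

❓❓❓❓❓❓❓❓❓❓
❓❓❓❓❓❓❓❓❓❓
❓❓❓❓❓❓❓❓❓❓
❓❓❓⬛⬛⬛⬛⬛⬛❓
❓❓❓⬛⬛⬛⬛⬛⬛❓
❓❓❓⬛⬜🔴⬜⬛⬛❓
❓❓❓⬛⬜⬜⬜⬛⬛❓
❓❓❓⬛⬜⬜📦⬛⬛❓
❓❓❓❓❓❓❓❓❓❓
❓❓❓❓❓❓❓❓❓❓

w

❓❓❓❓❓❓❓❓❓❓
❓❓❓❓❓❓❓❓❓❓
❓❓❓❓❓❓❓❓❓❓
❓❓❓⬛⬛⬛⬛⬛⬛⬛
❓❓❓⬛⬛⬛⬛⬛⬛⬛
❓❓❓⬛⬛🔴⬜⬜⬛⬛
❓❓❓⬛⬛⬜⬜⬜⬛⬛
❓❓❓⬛⬛⬜⬜📦⬛⬛
❓❓❓❓❓❓❓❓❓❓
❓❓❓❓❓❓❓❓❓❓

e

❓❓❓❓❓❓❓❓❓❓
❓❓❓❓❓❓❓❓❓❓
❓❓❓❓❓❓❓❓❓❓
❓❓⬛⬛⬛⬛⬛⬛⬛❓
❓❓⬛⬛⬛⬛⬛⬛⬛❓
❓❓⬛⬛⬜🔴⬜⬛⬛❓
❓❓⬛⬛⬜⬜⬜⬛⬛❓
❓❓⬛⬛⬜⬜📦⬛⬛❓
❓❓❓❓❓❓❓❓❓❓
❓❓❓❓❓❓❓❓❓❓

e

❓❓❓❓❓❓❓❓❓❓
❓❓❓❓❓❓❓❓❓❓
❓❓❓❓❓❓❓❓❓❓
❓⬛⬛⬛⬛⬛⬛⬛❓❓
❓⬛⬛⬛⬛⬛⬛⬛❓❓
❓⬛⬛⬜⬜🔴⬛⬛❓❓
❓⬛⬛⬜⬜⬜⬛⬛❓❓
❓⬛⬛⬜⬜📦⬛⬛❓❓
❓❓❓❓❓❓❓❓❓❓
❓❓❓❓❓❓❓❓❓❓

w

❓❓❓❓❓❓❓❓❓❓
❓❓❓❓❓❓❓❓❓❓
❓❓❓❓❓❓❓❓❓❓
❓❓⬛⬛⬛⬛⬛⬛⬛❓
❓❓⬛⬛⬛⬛⬛⬛⬛❓
❓❓⬛⬛⬜🔴⬜⬛⬛❓
❓❓⬛⬛⬜⬜⬜⬛⬛❓
❓❓⬛⬛⬜⬜📦⬛⬛❓
❓❓❓❓❓❓❓❓❓❓
❓❓❓❓❓❓❓❓❓❓

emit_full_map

⬛⬛⬛⬛⬛⬛⬛
⬛⬛⬛⬛⬛⬛⬛
⬛⬛⬜🔴⬜⬛⬛
⬛⬛⬜⬜⬜⬛⬛
⬛⬛⬜⬜📦⬛⬛

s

❓❓❓❓❓❓❓❓❓❓
❓❓❓❓❓❓❓❓❓❓
❓❓⬛⬛⬛⬛⬛⬛⬛❓
❓❓⬛⬛⬛⬛⬛⬛⬛❓
❓❓⬛⬛⬜⬜⬜⬛⬛❓
❓❓⬛⬛⬜🔴⬜⬛⬛❓
❓❓⬛⬛⬜⬜📦⬛⬛❓
❓❓❓⬛⬛⬜⬜⬜❓❓
❓❓❓❓❓❓❓❓❓❓
❓❓❓❓❓❓❓❓❓❓

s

❓❓❓❓❓❓❓❓❓❓
❓❓⬛⬛⬛⬛⬛⬛⬛❓
❓❓⬛⬛⬛⬛⬛⬛⬛❓
❓❓⬛⬛⬜⬜⬜⬛⬛❓
❓❓⬛⬛⬜⬜⬜⬛⬛❓
❓❓⬛⬛⬜🔴📦⬛⬛❓
❓❓❓⬛⬛⬜⬜⬜❓❓
❓❓❓⬛⬛⬛⬛⬛❓❓
❓❓❓❓❓❓❓❓❓❓
❓❓❓❓❓❓❓❓❓❓

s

❓❓⬛⬛⬛⬛⬛⬛⬛❓
❓❓⬛⬛⬛⬛⬛⬛⬛❓
❓❓⬛⬛⬜⬜⬜⬛⬛❓
❓❓⬛⬛⬜⬜⬜⬛⬛❓
❓❓⬛⬛⬜⬜📦⬛⬛❓
❓❓❓⬛⬛🔴⬜⬜❓❓
❓❓❓⬛⬛⬛⬛⬛❓❓
❓❓❓⬛⬛⬛⬛⬛❓❓
❓❓❓❓❓❓❓❓❓❓
⬛⬛⬛⬛⬛⬛⬛⬛⬛⬛

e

❓⬛⬛⬛⬛⬛⬛⬛❓❓
❓⬛⬛⬛⬛⬛⬛⬛❓❓
❓⬛⬛⬜⬜⬜⬛⬛❓❓
❓⬛⬛⬜⬜⬜⬛⬛❓❓
❓⬛⬛⬜⬜📦⬛⬛❓❓
❓❓⬛⬛⬜🔴⬜⬜❓❓
❓❓⬛⬛⬛⬛⬛⬛❓❓
❓❓⬛⬛⬛⬛⬛⬛❓❓
❓❓❓❓❓❓❓❓❓❓
⬛⬛⬛⬛⬛⬛⬛⬛⬛⬛

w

❓❓⬛⬛⬛⬛⬛⬛⬛❓
❓❓⬛⬛⬛⬛⬛⬛⬛❓
❓❓⬛⬛⬜⬜⬜⬛⬛❓
❓❓⬛⬛⬜⬜⬜⬛⬛❓
❓❓⬛⬛⬜⬜📦⬛⬛❓
❓❓❓⬛⬛🔴⬜⬜⬜❓
❓❓❓⬛⬛⬛⬛⬛⬛❓
❓❓❓⬛⬛⬛⬛⬛⬛❓
❓❓❓❓❓❓❓❓❓❓
⬛⬛⬛⬛⬛⬛⬛⬛⬛⬛

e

❓⬛⬛⬛⬛⬛⬛⬛❓❓
❓⬛⬛⬛⬛⬛⬛⬛❓❓
❓⬛⬛⬜⬜⬜⬛⬛❓❓
❓⬛⬛⬜⬜⬜⬛⬛❓❓
❓⬛⬛⬜⬜📦⬛⬛❓❓
❓❓⬛⬛⬜🔴⬜⬜❓❓
❓❓⬛⬛⬛⬛⬛⬛❓❓
❓❓⬛⬛⬛⬛⬛⬛❓❓
❓❓❓❓❓❓❓❓❓❓
⬛⬛⬛⬛⬛⬛⬛⬛⬛⬛

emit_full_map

⬛⬛⬛⬛⬛⬛⬛
⬛⬛⬛⬛⬛⬛⬛
⬛⬛⬜⬜⬜⬛⬛
⬛⬛⬜⬜⬜⬛⬛
⬛⬛⬜⬜📦⬛⬛
❓⬛⬛⬜🔴⬜⬜
❓⬛⬛⬛⬛⬛⬛
❓⬛⬛⬛⬛⬛⬛

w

❓❓⬛⬛⬛⬛⬛⬛⬛❓
❓❓⬛⬛⬛⬛⬛⬛⬛❓
❓❓⬛⬛⬜⬜⬜⬛⬛❓
❓❓⬛⬛⬜⬜⬜⬛⬛❓
❓❓⬛⬛⬜⬜📦⬛⬛❓
❓❓❓⬛⬛🔴⬜⬜⬜❓
❓❓❓⬛⬛⬛⬛⬛⬛❓
❓❓❓⬛⬛⬛⬛⬛⬛❓
❓❓❓❓❓❓❓❓❓❓
⬛⬛⬛⬛⬛⬛⬛⬛⬛⬛

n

❓❓❓❓❓❓❓❓❓❓
❓❓⬛⬛⬛⬛⬛⬛⬛❓
❓❓⬛⬛⬛⬛⬛⬛⬛❓
❓❓⬛⬛⬜⬜⬜⬛⬛❓
❓❓⬛⬛⬜⬜⬜⬛⬛❓
❓❓⬛⬛⬜🔴📦⬛⬛❓
❓❓❓⬛⬛⬜⬜⬜⬜❓
❓❓❓⬛⬛⬛⬛⬛⬛❓
❓❓❓⬛⬛⬛⬛⬛⬛❓
❓❓❓❓❓❓❓❓❓❓

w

❓❓❓❓❓❓❓❓❓❓
❓❓❓⬛⬛⬛⬛⬛⬛⬛
❓❓❓⬛⬛⬛⬛⬛⬛⬛
❓❓❓⬛⬛⬜⬜⬜⬛⬛
❓❓❓⬛⬛⬜⬜⬜⬛⬛
❓❓❓⬛⬛🔴⬜📦⬛⬛
❓❓❓⬛⬛⬛⬜⬜⬜⬜
❓❓❓⬛⬛⬛⬛⬛⬛⬛
❓❓❓❓⬛⬛⬛⬛⬛⬛
❓❓❓❓❓❓❓❓❓❓

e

❓❓❓❓❓❓❓❓❓❓
❓❓⬛⬛⬛⬛⬛⬛⬛❓
❓❓⬛⬛⬛⬛⬛⬛⬛❓
❓❓⬛⬛⬜⬜⬜⬛⬛❓
❓❓⬛⬛⬜⬜⬜⬛⬛❓
❓❓⬛⬛⬜🔴📦⬛⬛❓
❓❓⬛⬛⬛⬜⬜⬜⬜❓
❓❓⬛⬛⬛⬛⬛⬛⬛❓
❓❓❓⬛⬛⬛⬛⬛⬛❓
❓❓❓❓❓❓❓❓❓❓

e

❓❓❓❓❓❓❓❓❓❓
❓⬛⬛⬛⬛⬛⬛⬛❓❓
❓⬛⬛⬛⬛⬛⬛⬛❓❓
❓⬛⬛⬜⬜⬜⬛⬛❓❓
❓⬛⬛⬜⬜⬜⬛⬛❓❓
❓⬛⬛⬜⬜🔴⬛⬛❓❓
❓⬛⬛⬛⬜⬜⬜⬜❓❓
❓⬛⬛⬛⬛⬛⬛⬛❓❓
❓❓⬛⬛⬛⬛⬛⬛❓❓
❓❓❓❓❓❓❓❓❓❓

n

❓❓❓❓❓❓❓❓❓❓
❓❓❓❓❓❓❓❓❓❓
❓⬛⬛⬛⬛⬛⬛⬛❓❓
❓⬛⬛⬛⬛⬛⬛⬛❓❓
❓⬛⬛⬜⬜⬜⬛⬛❓❓
❓⬛⬛⬜⬜🔴⬛⬛❓❓
❓⬛⬛⬜⬜📦⬛⬛❓❓
❓⬛⬛⬛⬜⬜⬜⬜❓❓
❓⬛⬛⬛⬛⬛⬛⬛❓❓
❓❓⬛⬛⬛⬛⬛⬛❓❓

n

❓❓❓❓❓❓❓❓❓❓
❓❓❓❓❓❓❓❓❓❓
❓❓❓❓❓❓❓❓❓❓
❓⬛⬛⬛⬛⬛⬛⬛❓❓
❓⬛⬛⬛⬛⬛⬛⬛❓❓
❓⬛⬛⬜⬜🔴⬛⬛❓❓
❓⬛⬛⬜⬜⬜⬛⬛❓❓
❓⬛⬛⬜⬜📦⬛⬛❓❓
❓⬛⬛⬛⬜⬜⬜⬜❓❓
❓⬛⬛⬛⬛⬛⬛⬛❓❓

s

❓❓❓❓❓❓❓❓❓❓
❓❓❓❓❓❓❓❓❓❓
❓⬛⬛⬛⬛⬛⬛⬛❓❓
❓⬛⬛⬛⬛⬛⬛⬛❓❓
❓⬛⬛⬜⬜⬜⬛⬛❓❓
❓⬛⬛⬜⬜🔴⬛⬛❓❓
❓⬛⬛⬜⬜📦⬛⬛❓❓
❓⬛⬛⬛⬜⬜⬜⬜❓❓
❓⬛⬛⬛⬛⬛⬛⬛❓❓
❓❓⬛⬛⬛⬛⬛⬛❓❓

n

❓❓❓❓❓❓❓❓❓❓
❓❓❓❓❓❓❓❓❓❓
❓❓❓❓❓❓❓❓❓❓
❓⬛⬛⬛⬛⬛⬛⬛❓❓
❓⬛⬛⬛⬛⬛⬛⬛❓❓
❓⬛⬛⬜⬜🔴⬛⬛❓❓
❓⬛⬛⬜⬜⬜⬛⬛❓❓
❓⬛⬛⬜⬜📦⬛⬛❓❓
❓⬛⬛⬛⬜⬜⬜⬜❓❓
❓⬛⬛⬛⬛⬛⬛⬛❓❓

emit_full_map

⬛⬛⬛⬛⬛⬛⬛
⬛⬛⬛⬛⬛⬛⬛
⬛⬛⬜⬜🔴⬛⬛
⬛⬛⬜⬜⬜⬛⬛
⬛⬛⬜⬜📦⬛⬛
⬛⬛⬛⬜⬜⬜⬜
⬛⬛⬛⬛⬛⬛⬛
❓⬛⬛⬛⬛⬛⬛
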